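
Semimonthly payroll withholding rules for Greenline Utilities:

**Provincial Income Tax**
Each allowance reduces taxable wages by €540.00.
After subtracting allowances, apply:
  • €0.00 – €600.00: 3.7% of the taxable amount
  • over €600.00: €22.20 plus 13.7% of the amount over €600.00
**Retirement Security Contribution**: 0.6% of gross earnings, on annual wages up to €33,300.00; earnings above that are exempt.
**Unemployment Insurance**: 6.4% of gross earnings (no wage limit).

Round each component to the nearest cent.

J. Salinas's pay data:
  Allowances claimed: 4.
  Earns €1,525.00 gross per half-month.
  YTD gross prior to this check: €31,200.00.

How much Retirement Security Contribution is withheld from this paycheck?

Retirement Security Contribution: 0.6% × €1,525.00 = €9.15

€9.15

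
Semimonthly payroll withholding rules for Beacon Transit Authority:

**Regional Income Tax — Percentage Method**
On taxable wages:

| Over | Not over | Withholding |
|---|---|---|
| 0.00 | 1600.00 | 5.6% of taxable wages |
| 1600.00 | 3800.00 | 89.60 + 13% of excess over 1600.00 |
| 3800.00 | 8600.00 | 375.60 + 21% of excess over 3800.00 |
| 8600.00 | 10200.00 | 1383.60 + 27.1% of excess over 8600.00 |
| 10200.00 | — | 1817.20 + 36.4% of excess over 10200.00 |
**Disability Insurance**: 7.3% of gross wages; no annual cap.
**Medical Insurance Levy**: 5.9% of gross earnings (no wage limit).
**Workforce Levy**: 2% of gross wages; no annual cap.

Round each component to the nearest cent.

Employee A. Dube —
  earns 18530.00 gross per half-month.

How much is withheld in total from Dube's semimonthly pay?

7665.88

Regional Income Tax: taxable = 18530.00
  1817.20 + 36.4% × (18530.00 − 10200.00) = 1817.20 + 36.4% × 8330.00 = 4849.32
Disability Insurance: 7.3% × 18530.00 = 1352.69
Medical Insurance Levy: 5.9% × 18530.00 = 1093.27
Workforce Levy: 2% × 18530.00 = 370.60
Total: 4849.32 + 1352.69 + 1093.27 + 370.60 = 7665.88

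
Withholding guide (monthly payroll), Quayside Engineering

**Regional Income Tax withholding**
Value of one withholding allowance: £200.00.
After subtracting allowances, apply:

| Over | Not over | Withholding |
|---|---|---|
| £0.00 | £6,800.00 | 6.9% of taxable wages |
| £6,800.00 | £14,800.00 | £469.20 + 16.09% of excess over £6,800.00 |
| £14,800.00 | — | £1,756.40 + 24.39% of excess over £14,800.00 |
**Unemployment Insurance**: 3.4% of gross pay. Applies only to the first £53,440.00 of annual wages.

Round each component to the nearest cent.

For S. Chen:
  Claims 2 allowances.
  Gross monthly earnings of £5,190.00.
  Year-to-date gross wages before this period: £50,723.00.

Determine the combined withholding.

£422.89

Regional Income Tax: taxable = £5,190.00 − 2×£200.00 = £4,790.00
  6.9% × £4,790.00 = £330.51
Unemployment Insurance: cap £53,440.00 − YTD £50,723.00 = £2,717.00 subject; 3.4% × £2,717.00 = £92.38
Total: £330.51 + £92.38 = £422.89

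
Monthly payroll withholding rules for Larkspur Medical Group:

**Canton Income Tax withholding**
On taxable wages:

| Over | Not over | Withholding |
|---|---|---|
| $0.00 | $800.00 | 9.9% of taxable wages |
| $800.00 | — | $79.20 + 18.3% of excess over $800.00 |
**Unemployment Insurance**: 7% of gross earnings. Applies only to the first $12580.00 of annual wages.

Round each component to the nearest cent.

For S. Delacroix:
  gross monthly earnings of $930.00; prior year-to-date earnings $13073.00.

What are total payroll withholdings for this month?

$102.99

Canton Income Tax: taxable = $930.00
  $79.20 + 18.3% × ($930.00 − $800.00) = $79.20 + 18.3% × $130.00 = $102.99
Unemployment Insurance: YTD $13073.00 ≥ cap $12580.00 → $0.00
Total: $102.99 + $0.00 = $102.99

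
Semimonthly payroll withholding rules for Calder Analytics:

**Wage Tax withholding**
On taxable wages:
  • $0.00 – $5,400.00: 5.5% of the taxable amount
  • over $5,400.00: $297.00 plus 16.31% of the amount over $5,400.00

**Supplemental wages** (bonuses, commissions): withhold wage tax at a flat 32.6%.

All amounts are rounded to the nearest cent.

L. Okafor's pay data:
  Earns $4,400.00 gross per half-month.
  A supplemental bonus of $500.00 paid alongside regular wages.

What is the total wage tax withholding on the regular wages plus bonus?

Wage Tax: taxable = $4,400.00
  5.5% × $4,400.00 = $242.00
Supplemental (32.6% flat on bonus): 32.6% × $500.00 = $163.00
Total wage tax: $242.00 + $163.00 = $405.00

$405.00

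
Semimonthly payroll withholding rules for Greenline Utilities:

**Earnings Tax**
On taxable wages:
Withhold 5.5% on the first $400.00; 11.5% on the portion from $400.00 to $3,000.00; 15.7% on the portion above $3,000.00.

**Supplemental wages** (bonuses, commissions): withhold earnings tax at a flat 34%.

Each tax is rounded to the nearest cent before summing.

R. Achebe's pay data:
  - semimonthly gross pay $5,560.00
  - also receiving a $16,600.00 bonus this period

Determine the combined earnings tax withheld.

$6,366.92

Earnings Tax: taxable = $5,560.00
  $321.00 + 15.7% × ($5,560.00 − $3,000.00) = $321.00 + 15.7% × $2,560.00 = $722.92
Supplemental (34% flat on bonus): 34% × $16,600.00 = $5,644.00
Total earnings tax: $722.92 + $5,644.00 = $6,366.92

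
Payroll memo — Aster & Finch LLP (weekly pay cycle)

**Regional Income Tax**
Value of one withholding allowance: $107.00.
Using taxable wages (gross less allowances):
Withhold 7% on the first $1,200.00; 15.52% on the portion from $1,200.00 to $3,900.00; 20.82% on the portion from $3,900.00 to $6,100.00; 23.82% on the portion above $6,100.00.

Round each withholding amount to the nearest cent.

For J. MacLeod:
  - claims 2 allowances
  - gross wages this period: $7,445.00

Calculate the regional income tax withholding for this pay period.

$1,230.48

Regional Income Tax: taxable = $7,445.00 − 2×$107.00 = $7,231.00
  $961.08 + 23.82% × ($7,231.00 − $6,100.00) = $961.08 + 23.82% × $1,131.00 = $1,230.48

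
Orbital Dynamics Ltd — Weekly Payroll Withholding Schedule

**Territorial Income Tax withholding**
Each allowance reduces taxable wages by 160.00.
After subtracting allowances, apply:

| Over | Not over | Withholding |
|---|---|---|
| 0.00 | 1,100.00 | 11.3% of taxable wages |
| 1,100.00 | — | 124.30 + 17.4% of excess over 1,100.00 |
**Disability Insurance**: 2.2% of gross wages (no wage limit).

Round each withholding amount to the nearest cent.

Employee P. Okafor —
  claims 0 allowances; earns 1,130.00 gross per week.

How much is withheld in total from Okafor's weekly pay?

Territorial Income Tax: taxable = 1,130.00
  124.30 + 17.4% × (1,130.00 − 1,100.00) = 124.30 + 17.4% × 30.00 = 129.52
Disability Insurance: 2.2% × 1,130.00 = 24.86
Total: 129.52 + 24.86 = 154.38

154.38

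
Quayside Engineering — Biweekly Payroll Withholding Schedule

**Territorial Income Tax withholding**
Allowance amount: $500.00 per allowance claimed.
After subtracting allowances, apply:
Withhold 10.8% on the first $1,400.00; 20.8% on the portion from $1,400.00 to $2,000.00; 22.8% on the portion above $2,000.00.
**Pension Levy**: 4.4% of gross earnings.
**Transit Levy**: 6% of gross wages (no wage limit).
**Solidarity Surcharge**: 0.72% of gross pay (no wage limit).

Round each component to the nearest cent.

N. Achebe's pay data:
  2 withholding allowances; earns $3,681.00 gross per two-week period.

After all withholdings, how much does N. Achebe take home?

$2,840.41

Territorial Income Tax: taxable = $3,681.00 − 2×$500.00 = $2,681.00
  $276.00 + 22.8% × ($2,681.00 − $2,000.00) = $276.00 + 22.8% × $681.00 = $431.27
Pension Levy: 4.4% × $3,681.00 = $161.96
Transit Levy: 6% × $3,681.00 = $220.86
Solidarity Surcharge: 0.72% × $3,681.00 = $26.50
Total withheld: $431.27 + $161.96 + $220.86 + $26.50 = $840.59
Net pay: $3,681.00 − $840.59 = $2,840.41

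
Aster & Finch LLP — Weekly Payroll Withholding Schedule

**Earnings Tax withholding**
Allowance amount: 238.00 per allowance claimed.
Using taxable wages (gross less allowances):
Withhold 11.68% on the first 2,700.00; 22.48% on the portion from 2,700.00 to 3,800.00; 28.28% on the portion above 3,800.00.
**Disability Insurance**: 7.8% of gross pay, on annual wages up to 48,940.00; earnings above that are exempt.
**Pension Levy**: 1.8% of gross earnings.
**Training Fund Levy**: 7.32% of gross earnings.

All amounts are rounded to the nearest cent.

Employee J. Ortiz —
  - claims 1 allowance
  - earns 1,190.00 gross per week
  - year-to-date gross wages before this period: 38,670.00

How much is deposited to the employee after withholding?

877.46

Earnings Tax: taxable = 1,190.00 − 1×238.00 = 952.00
  11.68% × 952.00 = 111.19
Disability Insurance: 7.8% × 1,190.00 = 92.82
Pension Levy: 1.8% × 1,190.00 = 21.42
Training Fund Levy: 7.32% × 1,190.00 = 87.11
Total withheld: 111.19 + 92.82 + 21.42 + 87.11 = 312.54
Net pay: 1,190.00 − 312.54 = 877.46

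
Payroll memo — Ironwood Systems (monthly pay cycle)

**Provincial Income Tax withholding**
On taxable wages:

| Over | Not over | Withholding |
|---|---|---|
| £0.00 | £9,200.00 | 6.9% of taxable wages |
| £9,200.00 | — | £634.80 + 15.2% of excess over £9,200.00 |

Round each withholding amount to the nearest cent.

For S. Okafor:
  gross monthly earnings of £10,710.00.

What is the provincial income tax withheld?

£864.32

Provincial Income Tax: taxable = £10,710.00
  £634.80 + 15.2% × (£10,710.00 − £9,200.00) = £634.80 + 15.2% × £1,510.00 = £864.32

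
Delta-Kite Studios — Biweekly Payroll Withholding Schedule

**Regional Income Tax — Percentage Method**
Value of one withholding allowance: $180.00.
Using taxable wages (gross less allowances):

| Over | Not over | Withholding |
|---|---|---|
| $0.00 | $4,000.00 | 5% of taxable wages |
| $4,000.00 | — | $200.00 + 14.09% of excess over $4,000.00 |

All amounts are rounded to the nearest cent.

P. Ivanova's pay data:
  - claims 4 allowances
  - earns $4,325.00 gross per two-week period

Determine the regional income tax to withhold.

Regional Income Tax: taxable = $4,325.00 − 4×$180.00 = $3,605.00
  5% × $3,605.00 = $180.25

$180.25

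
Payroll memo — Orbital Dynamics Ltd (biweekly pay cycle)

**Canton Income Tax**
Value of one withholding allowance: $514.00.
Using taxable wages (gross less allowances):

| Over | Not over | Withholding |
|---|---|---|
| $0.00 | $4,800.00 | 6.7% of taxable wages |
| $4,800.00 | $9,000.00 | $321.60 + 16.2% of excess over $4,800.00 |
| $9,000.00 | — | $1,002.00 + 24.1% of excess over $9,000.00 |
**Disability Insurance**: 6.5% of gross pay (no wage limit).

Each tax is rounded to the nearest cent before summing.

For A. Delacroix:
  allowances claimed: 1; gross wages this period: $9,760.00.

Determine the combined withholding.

Canton Income Tax: taxable = $9,760.00 − 1×$514.00 = $9,246.00
  $1,002.00 + 24.1% × ($9,246.00 − $9,000.00) = $1,002.00 + 24.1% × $246.00 = $1,061.29
Disability Insurance: 6.5% × $9,760.00 = $634.40
Total: $1,061.29 + $634.40 = $1,695.69

$1,695.69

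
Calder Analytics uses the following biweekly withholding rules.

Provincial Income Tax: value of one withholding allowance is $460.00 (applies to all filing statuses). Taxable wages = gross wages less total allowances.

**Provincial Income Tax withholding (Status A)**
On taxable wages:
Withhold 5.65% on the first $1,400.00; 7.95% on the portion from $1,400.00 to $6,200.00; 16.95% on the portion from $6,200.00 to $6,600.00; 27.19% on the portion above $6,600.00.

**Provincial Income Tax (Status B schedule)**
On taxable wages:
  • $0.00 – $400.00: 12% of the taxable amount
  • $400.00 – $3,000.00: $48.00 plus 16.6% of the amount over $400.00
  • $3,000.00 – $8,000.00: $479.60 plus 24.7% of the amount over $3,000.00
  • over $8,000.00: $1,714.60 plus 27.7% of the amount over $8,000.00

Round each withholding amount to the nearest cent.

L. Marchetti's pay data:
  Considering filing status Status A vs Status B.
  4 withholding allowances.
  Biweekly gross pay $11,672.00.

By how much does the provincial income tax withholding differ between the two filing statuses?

$814.78

Provincial Income Tax (Status A): taxable = $11,672.00 − 4×$460.00 = $9,832.00
  $528.50 + 27.19% × ($9,832.00 − $6,600.00) = $528.50 + 27.19% × $3,232.00 = $1,407.28
Provincial Income Tax (Status B): taxable = $11,672.00 − 4×$460.00 = $9,832.00
  $1,714.60 + 27.7% × ($9,832.00 − $8,000.00) = $1,714.60 + 27.7% × $1,832.00 = $2,222.06
Difference: |$1,407.28 − $2,222.06| = $814.78 (higher under Status B)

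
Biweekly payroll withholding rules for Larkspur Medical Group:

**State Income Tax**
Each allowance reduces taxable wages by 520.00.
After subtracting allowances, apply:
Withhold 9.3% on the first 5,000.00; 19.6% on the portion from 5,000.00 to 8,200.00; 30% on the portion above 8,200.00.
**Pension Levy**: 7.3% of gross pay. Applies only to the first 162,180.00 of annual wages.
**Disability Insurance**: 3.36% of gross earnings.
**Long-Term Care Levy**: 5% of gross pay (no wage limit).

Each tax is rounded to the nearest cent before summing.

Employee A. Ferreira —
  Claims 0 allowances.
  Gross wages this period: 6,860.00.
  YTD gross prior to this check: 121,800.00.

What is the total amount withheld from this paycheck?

1,903.84

State Income Tax: taxable = 6,860.00
  465.00 + 19.6% × (6,860.00 − 5,000.00) = 465.00 + 19.6% × 1,860.00 = 829.56
Pension Levy: 7.3% × 6,860.00 = 500.78
Disability Insurance: 3.36% × 6,860.00 = 230.50
Long-Term Care Levy: 5% × 6,860.00 = 343.00
Total: 829.56 + 500.78 + 230.50 + 343.00 = 1,903.84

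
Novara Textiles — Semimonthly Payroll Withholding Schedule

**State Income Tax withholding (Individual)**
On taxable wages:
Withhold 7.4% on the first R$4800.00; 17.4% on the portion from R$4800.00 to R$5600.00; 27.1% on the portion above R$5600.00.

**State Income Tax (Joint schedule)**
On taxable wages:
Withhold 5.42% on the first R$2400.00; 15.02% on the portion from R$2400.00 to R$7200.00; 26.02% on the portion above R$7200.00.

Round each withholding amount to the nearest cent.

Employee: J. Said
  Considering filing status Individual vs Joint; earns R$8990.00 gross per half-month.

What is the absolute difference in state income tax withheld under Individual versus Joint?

State Income Tax (Individual): taxable = R$8990.00
  R$494.40 + 27.1% × (R$8990.00 − R$5600.00) = R$494.40 + 27.1% × R$3390.00 = R$1413.09
State Income Tax (Joint): taxable = R$8990.00
  R$851.04 + 26.02% × (R$8990.00 − R$7200.00) = R$851.04 + 26.02% × R$1790.00 = R$1316.80
Difference: |R$1413.09 − R$1316.80| = R$96.29 (higher under Individual)

R$96.29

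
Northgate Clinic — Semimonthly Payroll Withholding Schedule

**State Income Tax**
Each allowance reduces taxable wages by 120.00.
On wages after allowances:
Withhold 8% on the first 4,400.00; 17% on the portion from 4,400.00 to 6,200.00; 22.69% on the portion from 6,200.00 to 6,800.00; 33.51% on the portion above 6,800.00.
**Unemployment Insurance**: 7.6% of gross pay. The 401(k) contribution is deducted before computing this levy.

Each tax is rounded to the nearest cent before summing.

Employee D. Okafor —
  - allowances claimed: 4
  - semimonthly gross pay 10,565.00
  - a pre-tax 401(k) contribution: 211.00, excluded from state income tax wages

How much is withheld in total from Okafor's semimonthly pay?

State Income Tax: taxable = 10,565.00 − 211.00 − 4×120.00 = 9,874.00
  794.14 + 33.51% × (9,874.00 − 6,800.00) = 794.14 + 33.51% × 3,074.00 = 1,824.24
Unemployment Insurance: 7.6% × 10,354.00 = 786.90
Total: 1,824.24 + 786.90 = 2,611.14

2,611.14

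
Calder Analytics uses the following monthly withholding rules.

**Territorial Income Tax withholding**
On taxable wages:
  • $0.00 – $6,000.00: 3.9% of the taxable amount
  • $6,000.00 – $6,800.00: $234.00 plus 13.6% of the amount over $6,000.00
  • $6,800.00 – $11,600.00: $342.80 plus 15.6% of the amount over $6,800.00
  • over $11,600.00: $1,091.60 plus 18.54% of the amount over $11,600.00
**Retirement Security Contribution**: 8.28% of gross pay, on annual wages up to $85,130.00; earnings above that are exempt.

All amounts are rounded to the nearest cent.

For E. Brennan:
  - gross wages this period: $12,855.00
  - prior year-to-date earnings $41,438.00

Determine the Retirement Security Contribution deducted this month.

$1,064.39

Retirement Security Contribution: 8.28% × $12,855.00 = $1,064.39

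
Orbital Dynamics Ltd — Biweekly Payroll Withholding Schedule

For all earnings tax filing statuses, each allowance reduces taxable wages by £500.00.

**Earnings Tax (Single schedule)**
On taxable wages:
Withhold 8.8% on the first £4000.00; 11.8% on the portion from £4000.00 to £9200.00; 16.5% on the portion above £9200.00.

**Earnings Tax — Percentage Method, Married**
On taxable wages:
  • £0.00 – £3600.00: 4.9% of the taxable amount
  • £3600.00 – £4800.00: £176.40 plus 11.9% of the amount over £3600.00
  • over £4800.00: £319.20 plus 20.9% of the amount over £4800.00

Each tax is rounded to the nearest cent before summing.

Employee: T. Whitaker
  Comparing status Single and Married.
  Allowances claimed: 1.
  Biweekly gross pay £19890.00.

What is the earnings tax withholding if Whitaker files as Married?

£3368.51

Earnings Tax (Married): taxable = £19890.00 − 1×£500.00 = £19390.00
  £319.20 + 20.9% × (£19390.00 − £4800.00) = £319.20 + 20.9% × £14590.00 = £3368.51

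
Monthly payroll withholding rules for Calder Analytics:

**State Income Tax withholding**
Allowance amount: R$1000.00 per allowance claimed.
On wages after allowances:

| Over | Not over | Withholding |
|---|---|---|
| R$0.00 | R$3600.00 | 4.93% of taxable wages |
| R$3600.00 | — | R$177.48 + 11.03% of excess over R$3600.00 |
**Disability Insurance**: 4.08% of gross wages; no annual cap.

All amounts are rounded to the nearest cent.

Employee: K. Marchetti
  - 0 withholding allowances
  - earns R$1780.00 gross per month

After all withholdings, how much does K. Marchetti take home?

R$1619.63

State Income Tax: taxable = R$1780.00
  4.93% × R$1780.00 = R$87.75
Disability Insurance: 4.08% × R$1780.00 = R$72.62
Total withheld: R$87.75 + R$72.62 = R$160.37
Net pay: R$1780.00 − R$160.37 = R$1619.63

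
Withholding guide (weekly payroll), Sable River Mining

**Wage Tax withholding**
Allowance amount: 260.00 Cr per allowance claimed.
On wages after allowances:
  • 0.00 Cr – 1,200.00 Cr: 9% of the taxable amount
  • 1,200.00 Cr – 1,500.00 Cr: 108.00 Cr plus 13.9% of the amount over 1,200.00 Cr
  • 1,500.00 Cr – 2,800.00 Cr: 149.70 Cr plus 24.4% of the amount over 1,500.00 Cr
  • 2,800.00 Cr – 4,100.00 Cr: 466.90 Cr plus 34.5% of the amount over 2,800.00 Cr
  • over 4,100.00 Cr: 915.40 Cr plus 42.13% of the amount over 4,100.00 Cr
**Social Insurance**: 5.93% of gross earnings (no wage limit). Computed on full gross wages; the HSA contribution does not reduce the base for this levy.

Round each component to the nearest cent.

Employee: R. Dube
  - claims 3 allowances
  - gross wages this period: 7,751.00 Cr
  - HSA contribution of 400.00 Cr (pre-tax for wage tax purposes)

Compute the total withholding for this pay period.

Wage Tax: taxable = 7,751.00 Cr − 400.00 Cr − 3×260.00 Cr = 6,571.00 Cr
  915.40 Cr + 42.13% × (6,571.00 Cr − 4,100.00 Cr) = 915.40 Cr + 42.13% × 2,471.00 Cr = 1,956.43 Cr
Social Insurance: 5.93% × 7,751.00 Cr = 459.63 Cr
Total: 1,956.43 Cr + 459.63 Cr = 2,416.06 Cr

2,416.06 Cr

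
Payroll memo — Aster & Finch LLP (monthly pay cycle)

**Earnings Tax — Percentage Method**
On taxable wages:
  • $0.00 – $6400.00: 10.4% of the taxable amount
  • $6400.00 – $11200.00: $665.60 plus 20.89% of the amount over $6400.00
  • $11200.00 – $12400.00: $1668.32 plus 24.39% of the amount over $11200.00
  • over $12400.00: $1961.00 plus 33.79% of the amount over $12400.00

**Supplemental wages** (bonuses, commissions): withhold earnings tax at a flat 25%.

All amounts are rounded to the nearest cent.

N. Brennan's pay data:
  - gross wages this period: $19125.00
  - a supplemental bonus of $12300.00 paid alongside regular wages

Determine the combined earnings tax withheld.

Earnings Tax: taxable = $19125.00
  $1961.00 + 33.79% × ($19125.00 − $12400.00) = $1961.00 + 33.79% × $6725.00 = $4233.38
Supplemental (25% flat on bonus): 25% × $12300.00 = $3075.00
Total earnings tax: $4233.38 + $3075.00 = $7308.38

$7308.38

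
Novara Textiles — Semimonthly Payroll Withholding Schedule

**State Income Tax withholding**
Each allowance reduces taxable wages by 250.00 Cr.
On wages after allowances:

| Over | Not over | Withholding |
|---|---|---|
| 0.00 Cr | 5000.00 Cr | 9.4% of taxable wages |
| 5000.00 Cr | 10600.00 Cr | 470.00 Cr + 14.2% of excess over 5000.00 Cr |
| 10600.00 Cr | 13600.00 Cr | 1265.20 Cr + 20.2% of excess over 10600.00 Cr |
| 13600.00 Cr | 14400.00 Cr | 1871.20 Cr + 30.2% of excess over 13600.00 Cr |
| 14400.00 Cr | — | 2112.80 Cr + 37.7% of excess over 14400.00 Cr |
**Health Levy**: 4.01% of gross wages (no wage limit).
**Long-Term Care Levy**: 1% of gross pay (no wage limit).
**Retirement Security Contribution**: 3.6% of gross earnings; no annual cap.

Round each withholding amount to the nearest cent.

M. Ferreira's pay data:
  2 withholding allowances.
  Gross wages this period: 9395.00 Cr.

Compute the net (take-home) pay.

State Income Tax: taxable = 9395.00 Cr − 2×250.00 Cr = 8895.00 Cr
  470.00 Cr + 14.2% × (8895.00 Cr − 5000.00 Cr) = 470.00 Cr + 14.2% × 3895.00 Cr = 1023.09 Cr
Health Levy: 4.01% × 9395.00 Cr = 376.74 Cr
Long-Term Care Levy: 1% × 9395.00 Cr = 93.95 Cr
Retirement Security Contribution: 3.6% × 9395.00 Cr = 338.22 Cr
Total withheld: 1023.09 Cr + 376.74 Cr + 93.95 Cr + 338.22 Cr = 1832.00 Cr
Net pay: 9395.00 Cr − 1832.00 Cr = 7563.00 Cr

7563.00 Cr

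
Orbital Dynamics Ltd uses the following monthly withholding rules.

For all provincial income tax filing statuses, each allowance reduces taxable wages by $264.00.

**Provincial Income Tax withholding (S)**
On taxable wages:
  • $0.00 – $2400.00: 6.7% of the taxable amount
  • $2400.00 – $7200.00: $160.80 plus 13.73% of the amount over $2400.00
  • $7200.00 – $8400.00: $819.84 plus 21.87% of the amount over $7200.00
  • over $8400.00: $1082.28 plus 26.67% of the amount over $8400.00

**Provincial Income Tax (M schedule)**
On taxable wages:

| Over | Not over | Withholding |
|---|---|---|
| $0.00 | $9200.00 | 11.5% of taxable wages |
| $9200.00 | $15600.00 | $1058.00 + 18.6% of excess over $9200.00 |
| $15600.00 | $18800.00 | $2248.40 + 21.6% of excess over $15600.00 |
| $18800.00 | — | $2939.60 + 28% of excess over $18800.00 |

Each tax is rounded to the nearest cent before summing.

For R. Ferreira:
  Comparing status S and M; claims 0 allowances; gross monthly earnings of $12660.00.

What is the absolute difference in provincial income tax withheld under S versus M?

$516.86

Provincial Income Tax (S): taxable = $12660.00
  $1082.28 + 26.67% × ($12660.00 − $8400.00) = $1082.28 + 26.67% × $4260.00 = $2218.42
Provincial Income Tax (M): taxable = $12660.00
  $1058.00 + 18.6% × ($12660.00 − $9200.00) = $1058.00 + 18.6% × $3460.00 = $1701.56
Difference: |$2218.42 − $1701.56| = $516.86 (higher under S)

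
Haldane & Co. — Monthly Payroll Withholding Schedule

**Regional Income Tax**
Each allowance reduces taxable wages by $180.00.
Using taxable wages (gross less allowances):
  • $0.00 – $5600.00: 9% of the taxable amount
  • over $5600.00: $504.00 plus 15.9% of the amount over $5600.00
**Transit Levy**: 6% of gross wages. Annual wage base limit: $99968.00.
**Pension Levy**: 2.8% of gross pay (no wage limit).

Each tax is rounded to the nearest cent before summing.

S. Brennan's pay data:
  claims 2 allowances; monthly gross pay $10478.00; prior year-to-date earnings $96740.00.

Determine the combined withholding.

$1709.42

Regional Income Tax: taxable = $10478.00 − 2×$180.00 = $10118.00
  $504.00 + 15.9% × ($10118.00 − $5600.00) = $504.00 + 15.9% × $4518.00 = $1222.36
Transit Levy: cap $99968.00 − YTD $96740.00 = $3228.00 subject; 6% × $3228.00 = $193.68
Pension Levy: 2.8% × $10478.00 = $293.38
Total: $1222.36 + $193.68 + $293.38 = $1709.42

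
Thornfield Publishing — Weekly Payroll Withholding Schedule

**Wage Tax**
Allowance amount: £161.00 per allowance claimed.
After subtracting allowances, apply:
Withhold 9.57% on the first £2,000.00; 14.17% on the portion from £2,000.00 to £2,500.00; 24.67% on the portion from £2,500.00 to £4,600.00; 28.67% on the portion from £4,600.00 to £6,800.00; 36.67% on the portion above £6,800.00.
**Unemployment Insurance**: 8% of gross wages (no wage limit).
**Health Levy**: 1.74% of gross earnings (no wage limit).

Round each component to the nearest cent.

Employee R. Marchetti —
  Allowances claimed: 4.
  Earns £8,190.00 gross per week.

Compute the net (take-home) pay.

£5,707.67

Wage Tax: taxable = £8,190.00 − 4×£161.00 = £7,546.00
  £1,411.06 + 36.67% × (£7,546.00 − £6,800.00) = £1,411.06 + 36.67% × £746.00 = £1,684.62
Unemployment Insurance: 8% × £8,190.00 = £655.20
Health Levy: 1.74% × £8,190.00 = £142.51
Total withheld: £1,684.62 + £655.20 + £142.51 = £2,482.33
Net pay: £8,190.00 − £2,482.33 = £5,707.67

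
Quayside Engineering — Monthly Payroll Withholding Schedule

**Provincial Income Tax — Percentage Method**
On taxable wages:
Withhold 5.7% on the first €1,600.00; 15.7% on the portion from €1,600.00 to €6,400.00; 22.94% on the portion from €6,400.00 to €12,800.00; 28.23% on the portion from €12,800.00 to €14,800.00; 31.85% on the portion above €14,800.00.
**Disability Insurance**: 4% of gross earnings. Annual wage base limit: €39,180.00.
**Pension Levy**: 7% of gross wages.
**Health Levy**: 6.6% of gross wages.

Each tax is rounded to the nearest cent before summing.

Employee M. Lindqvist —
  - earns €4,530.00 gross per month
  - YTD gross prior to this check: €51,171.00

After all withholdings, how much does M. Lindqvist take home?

Provincial Income Tax: taxable = €4,530.00
  €91.20 + 15.7% × (€4,530.00 − €1,600.00) = €91.20 + 15.7% × €2,930.00 = €551.21
Disability Insurance: YTD €51,171.00 ≥ cap €39,180.00 → €0.00
Pension Levy: 7% × €4,530.00 = €317.10
Health Levy: 6.6% × €4,530.00 = €298.98
Total withheld: €551.21 + €0.00 + €317.10 + €298.98 = €1,167.29
Net pay: €4,530.00 − €1,167.29 = €3,362.71

€3,362.71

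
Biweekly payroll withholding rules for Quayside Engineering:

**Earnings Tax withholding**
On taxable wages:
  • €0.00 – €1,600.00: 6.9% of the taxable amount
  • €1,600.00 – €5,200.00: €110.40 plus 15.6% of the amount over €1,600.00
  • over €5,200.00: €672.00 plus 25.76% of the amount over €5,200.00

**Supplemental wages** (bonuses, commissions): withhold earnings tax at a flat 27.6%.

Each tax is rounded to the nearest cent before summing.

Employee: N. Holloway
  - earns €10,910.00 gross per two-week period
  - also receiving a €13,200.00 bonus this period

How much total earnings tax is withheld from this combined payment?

€5,786.10

Earnings Tax: taxable = €10,910.00
  €672.00 + 25.76% × (€10,910.00 − €5,200.00) = €672.00 + 25.76% × €5,710.00 = €2,142.90
Supplemental (27.6% flat on bonus): 27.6% × €13,200.00 = €3,643.20
Total earnings tax: €2,142.90 + €3,643.20 = €5,786.10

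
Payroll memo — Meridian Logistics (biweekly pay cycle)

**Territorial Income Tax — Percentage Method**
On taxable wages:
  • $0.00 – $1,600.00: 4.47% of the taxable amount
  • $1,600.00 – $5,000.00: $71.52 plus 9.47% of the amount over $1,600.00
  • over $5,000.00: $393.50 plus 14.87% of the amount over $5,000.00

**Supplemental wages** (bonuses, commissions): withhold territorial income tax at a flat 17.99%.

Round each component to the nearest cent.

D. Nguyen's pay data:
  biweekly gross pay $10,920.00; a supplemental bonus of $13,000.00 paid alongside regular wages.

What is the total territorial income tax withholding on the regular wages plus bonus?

Territorial Income Tax: taxable = $10,920.00
  $393.50 + 14.87% × ($10,920.00 − $5,000.00) = $393.50 + 14.87% × $5,920.00 = $1,273.80
Supplemental (17.99% flat on bonus): 17.99% × $13,000.00 = $2,338.70
Total territorial income tax: $1,273.80 + $2,338.70 = $3,612.50

$3,612.50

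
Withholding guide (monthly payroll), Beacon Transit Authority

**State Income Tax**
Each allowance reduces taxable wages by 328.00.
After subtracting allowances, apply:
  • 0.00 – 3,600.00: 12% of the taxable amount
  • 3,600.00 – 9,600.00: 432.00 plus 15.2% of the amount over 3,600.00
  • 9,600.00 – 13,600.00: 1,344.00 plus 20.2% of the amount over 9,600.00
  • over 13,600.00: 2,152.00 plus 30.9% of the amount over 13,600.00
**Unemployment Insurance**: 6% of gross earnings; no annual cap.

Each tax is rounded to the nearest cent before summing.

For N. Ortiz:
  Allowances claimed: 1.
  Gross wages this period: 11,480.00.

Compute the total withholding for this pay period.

State Income Tax: taxable = 11,480.00 − 1×328.00 = 11,152.00
  1,344.00 + 20.2% × (11,152.00 − 9,600.00) = 1,344.00 + 20.2% × 1,552.00 = 1,657.50
Unemployment Insurance: 6% × 11,480.00 = 688.80
Total: 1,657.50 + 688.80 = 2,346.30

2,346.30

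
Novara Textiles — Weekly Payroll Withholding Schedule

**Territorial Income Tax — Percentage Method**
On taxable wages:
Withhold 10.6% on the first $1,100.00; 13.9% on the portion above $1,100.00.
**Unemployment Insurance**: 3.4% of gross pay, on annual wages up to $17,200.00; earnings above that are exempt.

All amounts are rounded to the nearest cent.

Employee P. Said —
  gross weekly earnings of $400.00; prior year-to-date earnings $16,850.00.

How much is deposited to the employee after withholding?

Territorial Income Tax: taxable = $400.00
  10.6% × $400.00 = $42.40
Unemployment Insurance: cap $17,200.00 − YTD $16,850.00 = $350.00 subject; 3.4% × $350.00 = $11.90
Total withheld: $42.40 + $11.90 = $54.30
Net pay: $400.00 − $54.30 = $345.70

$345.70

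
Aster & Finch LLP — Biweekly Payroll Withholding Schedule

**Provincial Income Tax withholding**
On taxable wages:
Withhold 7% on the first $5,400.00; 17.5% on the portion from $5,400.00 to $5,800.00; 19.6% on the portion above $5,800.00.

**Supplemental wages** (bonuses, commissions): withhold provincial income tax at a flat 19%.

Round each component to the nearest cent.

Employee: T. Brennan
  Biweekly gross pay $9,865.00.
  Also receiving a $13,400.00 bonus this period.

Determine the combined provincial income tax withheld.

Provincial Income Tax: taxable = $9,865.00
  $448.00 + 19.6% × ($9,865.00 − $5,800.00) = $448.00 + 19.6% × $4,065.00 = $1,244.74
Supplemental (19% flat on bonus): 19% × $13,400.00 = $2,546.00
Total provincial income tax: $1,244.74 + $2,546.00 = $3,790.74

$3,790.74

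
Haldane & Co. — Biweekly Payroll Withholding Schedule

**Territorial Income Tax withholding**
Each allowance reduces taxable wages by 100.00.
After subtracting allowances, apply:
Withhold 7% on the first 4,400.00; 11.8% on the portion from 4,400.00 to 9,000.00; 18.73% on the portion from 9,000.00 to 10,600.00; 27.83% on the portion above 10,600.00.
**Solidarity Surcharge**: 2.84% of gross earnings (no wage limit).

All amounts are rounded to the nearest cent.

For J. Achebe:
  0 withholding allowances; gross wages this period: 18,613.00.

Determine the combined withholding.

3,909.11

Territorial Income Tax: taxable = 18,613.00
  1,150.48 + 27.83% × (18,613.00 − 10,600.00) = 1,150.48 + 27.83% × 8,013.00 = 3,380.50
Solidarity Surcharge: 2.84% × 18,613.00 = 528.61
Total: 3,380.50 + 528.61 = 3,909.11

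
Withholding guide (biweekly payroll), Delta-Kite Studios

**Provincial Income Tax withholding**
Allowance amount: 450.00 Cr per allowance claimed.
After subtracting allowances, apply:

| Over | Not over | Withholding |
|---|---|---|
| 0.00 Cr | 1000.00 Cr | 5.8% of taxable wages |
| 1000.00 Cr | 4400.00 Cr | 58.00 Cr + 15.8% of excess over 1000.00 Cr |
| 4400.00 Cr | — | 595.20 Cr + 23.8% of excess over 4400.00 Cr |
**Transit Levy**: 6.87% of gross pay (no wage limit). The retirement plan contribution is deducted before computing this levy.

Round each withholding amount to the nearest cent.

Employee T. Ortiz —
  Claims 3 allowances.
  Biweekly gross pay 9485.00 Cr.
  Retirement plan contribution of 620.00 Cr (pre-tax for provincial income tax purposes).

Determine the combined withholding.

1945.60 Cr

Provincial Income Tax: taxable = 9485.00 Cr − 620.00 Cr − 3×450.00 Cr = 7515.00 Cr
  595.20 Cr + 23.8% × (7515.00 Cr − 4400.00 Cr) = 595.20 Cr + 23.8% × 3115.00 Cr = 1336.57 Cr
Transit Levy: 6.87% × 8865.00 Cr = 609.03 Cr
Total: 1336.57 Cr + 609.03 Cr = 1945.60 Cr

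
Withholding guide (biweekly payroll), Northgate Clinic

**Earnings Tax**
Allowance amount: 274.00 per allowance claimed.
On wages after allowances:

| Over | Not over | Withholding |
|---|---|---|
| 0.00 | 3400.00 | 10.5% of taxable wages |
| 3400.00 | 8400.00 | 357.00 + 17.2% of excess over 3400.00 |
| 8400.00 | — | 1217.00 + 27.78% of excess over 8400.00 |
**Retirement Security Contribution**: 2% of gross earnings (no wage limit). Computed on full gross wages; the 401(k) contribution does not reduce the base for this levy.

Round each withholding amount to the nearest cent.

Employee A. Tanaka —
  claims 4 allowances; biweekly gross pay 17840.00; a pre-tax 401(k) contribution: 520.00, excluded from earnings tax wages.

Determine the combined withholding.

3747.31

Earnings Tax: taxable = 17840.00 − 520.00 − 4×274.00 = 16224.00
  1217.00 + 27.78% × (16224.00 − 8400.00) = 1217.00 + 27.78% × 7824.00 = 3390.51
Retirement Security Contribution: 2% × 17840.00 = 356.80
Total: 3390.51 + 356.80 = 3747.31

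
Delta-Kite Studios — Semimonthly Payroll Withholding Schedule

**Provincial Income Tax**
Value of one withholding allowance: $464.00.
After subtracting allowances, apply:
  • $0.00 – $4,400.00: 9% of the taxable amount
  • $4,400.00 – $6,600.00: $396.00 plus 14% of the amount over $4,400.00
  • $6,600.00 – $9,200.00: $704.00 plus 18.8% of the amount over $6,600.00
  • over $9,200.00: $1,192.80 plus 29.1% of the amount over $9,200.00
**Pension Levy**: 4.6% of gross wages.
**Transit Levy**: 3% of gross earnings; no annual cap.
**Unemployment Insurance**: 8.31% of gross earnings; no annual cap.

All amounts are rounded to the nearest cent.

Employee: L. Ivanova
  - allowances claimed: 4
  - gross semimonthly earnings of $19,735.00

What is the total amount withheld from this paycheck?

Provincial Income Tax: taxable = $19,735.00 − 4×$464.00 = $17,879.00
  $1,192.80 + 29.1% × ($17,879.00 − $9,200.00) = $1,192.80 + 29.1% × $8,679.00 = $3,718.39
Pension Levy: 4.6% × $19,735.00 = $907.81
Transit Levy: 3% × $19,735.00 = $592.05
Unemployment Insurance: 8.31% × $19,735.00 = $1,639.98
Total: $3,718.39 + $907.81 + $592.05 + $1,639.98 = $6,858.23

$6,858.23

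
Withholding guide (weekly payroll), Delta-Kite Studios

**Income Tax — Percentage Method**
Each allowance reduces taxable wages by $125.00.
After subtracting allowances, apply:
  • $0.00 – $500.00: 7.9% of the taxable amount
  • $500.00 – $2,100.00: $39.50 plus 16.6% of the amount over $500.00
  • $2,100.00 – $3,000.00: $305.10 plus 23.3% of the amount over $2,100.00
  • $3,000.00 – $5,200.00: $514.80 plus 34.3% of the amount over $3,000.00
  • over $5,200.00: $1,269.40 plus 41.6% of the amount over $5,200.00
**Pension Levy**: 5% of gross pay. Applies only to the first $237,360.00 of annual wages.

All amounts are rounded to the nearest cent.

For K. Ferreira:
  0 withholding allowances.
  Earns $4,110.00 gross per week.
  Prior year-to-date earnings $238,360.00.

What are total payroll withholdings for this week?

$895.53

Income Tax: taxable = $4,110.00
  $514.80 + 34.3% × ($4,110.00 − $3,000.00) = $514.80 + 34.3% × $1,110.00 = $895.53
Pension Levy: YTD $238,360.00 ≥ cap $237,360.00 → $0.00
Total: $895.53 + $0.00 = $895.53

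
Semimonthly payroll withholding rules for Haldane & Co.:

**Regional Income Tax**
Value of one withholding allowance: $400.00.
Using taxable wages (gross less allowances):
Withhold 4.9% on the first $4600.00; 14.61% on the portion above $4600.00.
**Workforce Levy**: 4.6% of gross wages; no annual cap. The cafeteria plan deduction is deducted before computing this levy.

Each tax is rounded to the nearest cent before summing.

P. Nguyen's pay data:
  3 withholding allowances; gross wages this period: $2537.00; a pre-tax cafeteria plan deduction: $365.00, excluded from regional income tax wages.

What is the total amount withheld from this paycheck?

$147.54

Regional Income Tax: taxable = $2537.00 − $365.00 − 3×$400.00 = $972.00
  4.9% × $972.00 = $47.63
Workforce Levy: 4.6% × $2172.00 = $99.91
Total: $47.63 + $99.91 = $147.54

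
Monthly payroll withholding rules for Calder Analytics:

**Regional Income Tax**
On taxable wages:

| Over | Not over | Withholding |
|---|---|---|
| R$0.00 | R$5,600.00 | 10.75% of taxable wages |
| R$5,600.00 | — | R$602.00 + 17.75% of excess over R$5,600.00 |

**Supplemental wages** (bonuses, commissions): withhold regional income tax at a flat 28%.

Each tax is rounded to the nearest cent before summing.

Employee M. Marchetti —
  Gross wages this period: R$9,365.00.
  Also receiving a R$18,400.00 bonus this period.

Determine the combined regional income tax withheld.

Regional Income Tax: taxable = R$9,365.00
  R$602.00 + 17.75% × (R$9,365.00 − R$5,600.00) = R$602.00 + 17.75% × R$3,765.00 = R$1,270.29
Supplemental (28% flat on bonus): 28% × R$18,400.00 = R$5,152.00
Total regional income tax: R$1,270.29 + R$5,152.00 = R$6,422.29

R$6,422.29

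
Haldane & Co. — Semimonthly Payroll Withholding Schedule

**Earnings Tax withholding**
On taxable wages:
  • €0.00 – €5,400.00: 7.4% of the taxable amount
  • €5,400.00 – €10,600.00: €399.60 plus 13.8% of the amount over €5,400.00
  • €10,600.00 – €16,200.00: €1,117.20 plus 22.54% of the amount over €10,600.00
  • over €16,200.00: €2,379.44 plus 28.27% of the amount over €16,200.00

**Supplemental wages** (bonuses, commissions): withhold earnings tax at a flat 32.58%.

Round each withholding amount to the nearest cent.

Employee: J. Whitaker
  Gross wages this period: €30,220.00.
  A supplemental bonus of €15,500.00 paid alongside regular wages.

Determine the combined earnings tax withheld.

€11,392.79

Earnings Tax: taxable = €30,220.00
  €2,379.44 + 28.27% × (€30,220.00 − €16,200.00) = €2,379.44 + 28.27% × €14,020.00 = €6,342.89
Supplemental (32.58% flat on bonus): 32.58% × €15,500.00 = €5,049.90
Total earnings tax: €6,342.89 + €5,049.90 = €11,392.79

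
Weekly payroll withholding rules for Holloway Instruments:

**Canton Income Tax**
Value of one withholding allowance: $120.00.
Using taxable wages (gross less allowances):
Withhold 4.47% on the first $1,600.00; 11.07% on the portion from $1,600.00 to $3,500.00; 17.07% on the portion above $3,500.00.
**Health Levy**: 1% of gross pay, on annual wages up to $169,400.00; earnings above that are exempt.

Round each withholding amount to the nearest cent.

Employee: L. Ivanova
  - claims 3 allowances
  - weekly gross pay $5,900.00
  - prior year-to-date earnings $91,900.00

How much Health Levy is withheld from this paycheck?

Health Levy: 1% × $5,900.00 = $59.00

$59.00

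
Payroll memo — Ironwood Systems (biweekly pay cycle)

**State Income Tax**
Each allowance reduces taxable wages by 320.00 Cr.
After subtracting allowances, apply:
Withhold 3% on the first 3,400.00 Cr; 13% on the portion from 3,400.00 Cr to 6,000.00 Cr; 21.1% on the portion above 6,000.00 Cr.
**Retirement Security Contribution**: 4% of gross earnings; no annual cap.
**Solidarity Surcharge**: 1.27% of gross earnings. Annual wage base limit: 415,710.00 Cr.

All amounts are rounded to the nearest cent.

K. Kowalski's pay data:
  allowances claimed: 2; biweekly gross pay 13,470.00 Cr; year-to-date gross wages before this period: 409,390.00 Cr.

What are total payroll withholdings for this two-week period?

State Income Tax: taxable = 13,470.00 Cr − 2×320.00 Cr = 12,830.00 Cr
  440.00 Cr + 21.1% × (12,830.00 Cr − 6,000.00 Cr) = 440.00 Cr + 21.1% × 6,830.00 Cr = 1,881.13 Cr
Retirement Security Contribution: 4% × 13,470.00 Cr = 538.80 Cr
Solidarity Surcharge: cap 415,710.00 Cr − YTD 409,390.00 Cr = 6,320.00 Cr subject; 1.27% × 6,320.00 Cr = 80.26 Cr
Total: 1,881.13 Cr + 538.80 Cr + 80.26 Cr = 2,500.19 Cr

2,500.19 Cr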